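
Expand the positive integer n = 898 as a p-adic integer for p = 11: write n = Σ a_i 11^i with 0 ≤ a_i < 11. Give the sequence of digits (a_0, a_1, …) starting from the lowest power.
(a_0, a_1, …) = (7, 4, 7)

Repeated division by 11 gives the digits low-to-high: 898 = 7 + 4·11^1 + 7·11^2. Digit sequence: (7, 4, 7).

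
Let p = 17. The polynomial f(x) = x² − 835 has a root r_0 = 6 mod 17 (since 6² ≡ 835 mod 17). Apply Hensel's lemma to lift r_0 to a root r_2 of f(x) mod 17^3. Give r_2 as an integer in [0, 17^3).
r_2 = 4528 (mod 4913)

Hensel's recurrence: r_{i+1} = r_i − f(r_i)·(f′(r_i))^{-1} mod 17^{i+2}, with f′(x) = 2x. Iterate:
  r_0 = 6 (mod 17)
  r_1 = 193 (mod 289)
  r_2 = 4528 (mod 4913)
Final: r_2 = 4528, and one checks f(r_2) ≡ 0 mod 17^3.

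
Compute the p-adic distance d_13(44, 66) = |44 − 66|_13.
d_13(44, 66) = 1

Step 1 — x − y = 44 − 66 = -22. Step 2 — v_13(-22) = 0 (factor: -22 = −(13^0 · 22); the sign does not affect v_p). Step 3 — |x − y|_13 = 13^{0} = 1.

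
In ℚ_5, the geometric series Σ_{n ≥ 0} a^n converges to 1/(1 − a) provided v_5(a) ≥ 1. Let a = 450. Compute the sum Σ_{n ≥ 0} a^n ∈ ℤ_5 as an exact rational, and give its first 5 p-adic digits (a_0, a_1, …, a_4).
Σ a^n = 1/(1 − a) = -1/449;  first 5 digits = (1, 0, 3, 3, 4)

v_5(a) = 2 ≥ 1, so the series converges in ℤ_5 to 1/(1 − a) = 1/(1 − 450) = -1/449. Expand this rational in ℤ_5: compute digits iteratively via d_i = x_i mod 5, x_{i+1} = (x_i − d_i)/5. The first 5 digits are (1, 0, 3, 3, 4).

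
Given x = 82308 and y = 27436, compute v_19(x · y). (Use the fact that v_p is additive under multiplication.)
v_19(2258202288) = 6

v_p(x) = 3 (factor: 82308 = 19^3 · 12); v_p(y) = 3 (factor: 27436 = 19^3 · 4). Additivity: v_p(xy) = v_p(x) + v_p(y) = 3 + 3 = 6. (Direct check: xy = 2258202288 = 19^6 · (48).)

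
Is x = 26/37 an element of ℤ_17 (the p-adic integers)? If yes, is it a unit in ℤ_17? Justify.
x ∈ ℤ_17^× (unit); v_17(x) = 0

ℤ_17 = {x ∈ ℚ_17 : v_17(x) ≥ 0} and ℤ_17^× = {x ∈ ℤ_17 : v_17(x) = 0}. Here v_17(26/37) = v_17(num) − v_17(den) = 0; compare against these criteria.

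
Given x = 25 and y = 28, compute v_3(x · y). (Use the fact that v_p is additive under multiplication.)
v_3(700) = 0

v_p(x) = 0 (factor: 25 = 3^0 · 25); v_p(y) = 0 (factor: 28 = 3^0 · 28). Additivity: v_p(xy) = v_p(x) + v_p(y) = 0 + 0 = 0. (Direct check: xy = 700 = 3^0 · (700).)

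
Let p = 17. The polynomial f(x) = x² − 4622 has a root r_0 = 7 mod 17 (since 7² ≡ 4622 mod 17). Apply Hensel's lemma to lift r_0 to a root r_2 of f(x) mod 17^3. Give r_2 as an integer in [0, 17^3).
r_2 = 313 (mod 4913)

Hensel's recurrence: r_{i+1} = r_i − f(r_i)·(f′(r_i))^{-1} mod 17^{i+2}, with f′(x) = 2x. Iterate:
  r_0 = 7 (mod 17)
  r_1 = 24 (mod 289)
  r_2 = 313 (mod 4913)
Final: r_2 = 313, and one checks f(r_2) ≡ 0 mod 17^3.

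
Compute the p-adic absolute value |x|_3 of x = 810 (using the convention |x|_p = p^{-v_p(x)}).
|810|_3 = 1/81

Step 1 — compute v_3(x) by factoring powers of 3 out of the numerator and denominator: v_3(810) = 4. Step 2 — apply |x|_p = p^{-v_p(x)} = 3^{-4} = 1/81.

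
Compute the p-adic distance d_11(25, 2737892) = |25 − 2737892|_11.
d_11(25, 2737892) = 1/161051

Step 1 — x − y = 25 − 2737892 = -2737867. Step 2 — v_11(-2737867) = 5 (factor: -2737867 = −(11^5 · 17); the sign does not affect v_p). Step 3 — |x − y|_11 = 11^{-5} = 1/161051.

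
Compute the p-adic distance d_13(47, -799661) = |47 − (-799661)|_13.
d_13(47, -799661) = 1/28561

Step 1 — x − y = 47 − (-799661) = 799708. Step 2 — v_13(799708) = 4 (factor: 799708 = (13^4 · 28); the sign does not affect v_p). Step 3 — |x − y|_13 = 13^{-4} = 1/28561.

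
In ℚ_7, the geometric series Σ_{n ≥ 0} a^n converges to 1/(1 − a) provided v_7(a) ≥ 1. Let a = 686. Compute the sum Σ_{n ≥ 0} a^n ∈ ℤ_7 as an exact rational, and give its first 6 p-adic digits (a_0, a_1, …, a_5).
Σ a^n = 1/(1 − a) = -1/685;  first 6 digits = (1, 0, 0, 2, 0, 0)

v_7(a) = 3 ≥ 1, so the series converges in ℤ_7 to 1/(1 − a) = 1/(1 − 686) = -1/685. Expand this rational in ℤ_7: compute digits iteratively via d_i = x_i mod 7, x_{i+1} = (x_i − d_i)/7. The first 6 digits are (1, 0, 0, 2, 0, 0).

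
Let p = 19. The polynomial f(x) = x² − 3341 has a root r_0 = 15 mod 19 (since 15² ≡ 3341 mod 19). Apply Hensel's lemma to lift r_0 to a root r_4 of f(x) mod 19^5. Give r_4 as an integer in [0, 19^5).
r_4 = 1193272 (mod 2476099)

Hensel's recurrence: r_{i+1} = r_i − f(r_i)·(f′(r_i))^{-1} mod 19^{i+2}, with f′(x) = 2x. Iterate:
  r_0 = 15 (mod 19)
  r_1 = 167 (mod 361)
  r_2 = 6665 (mod 6859)
  r_3 = 20383 (mod 130321)
  r_4 = 1193272 (mod 2476099)
Final: r_4 = 1193272, and one checks f(r_4) ≡ 0 mod 19^5.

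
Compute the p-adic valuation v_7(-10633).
v_7(-10633) = 3

v_7(n) is the largest exponent k such that 7^k divides n. Factor out: -10633 = -7^3 · 31. (Sign doesn't affect v_p.) So v_7(-10633) = 3.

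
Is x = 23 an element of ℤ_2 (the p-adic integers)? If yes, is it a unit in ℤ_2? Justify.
x ∈ ℤ_2^× (unit); v_2(x) = 0

ℤ_2 = {x ∈ ℚ_2 : v_2(x) ≥ 0} and ℤ_2^× = {x ∈ ℤ_2 : v_2(x) = 0}. Here v_2(23) = v_2(num) − v_2(den) = 0; compare against these criteria.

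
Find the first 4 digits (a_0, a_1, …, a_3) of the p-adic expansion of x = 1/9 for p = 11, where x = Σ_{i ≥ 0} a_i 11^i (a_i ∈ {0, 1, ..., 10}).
(a_0, …, a_3) = (5, 2, 1, 6)

v_11(1/9) = 0 (numerator and denominator both coprime to 11), so x ∈ ℤ_11^×. Compute digits iteratively via a_i = x_i mod 11, x_{i+1} = (x_i − a_i)/11, with x_0 = x:
  x_0 = 1/9;  a_0 = 5;  x_1 = (x_0 − 5)/11 = -4/9
  x_1 = -4/9;  a_1 = 2;  x_2 = (x_1 − 2)/11 = -2/9
  x_2 = -2/9;  a_2 = 1;  x_3 = (x_2 − 1)/11 = -1/9
  x_3 = -1/9;  a_3 = 6;  x_4 = (x_3 − 6)/11 = -5/9
Digits: (5, 2, 1, 6).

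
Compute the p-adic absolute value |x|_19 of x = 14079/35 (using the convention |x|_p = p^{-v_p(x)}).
|14079/35|_19 = 1/361

Step 1 — compute v_19(x) by factoring powers of 19 out of the numerator and denominator: v_19(14079/35) = 2. Step 2 — apply |x|_p = p^{-v_p(x)} = 19^{-2} = 1/361.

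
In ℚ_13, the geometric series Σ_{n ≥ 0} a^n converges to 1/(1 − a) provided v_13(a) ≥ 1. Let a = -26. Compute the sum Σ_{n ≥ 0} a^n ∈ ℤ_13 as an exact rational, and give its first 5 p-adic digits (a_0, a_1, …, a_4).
Σ a^n = 1/(1 − a) = 1/27;  first 5 digits = (1, 11, 3, 5, 2)

v_13(a) = 1 ≥ 1, so the series converges in ℤ_13 to 1/(1 − a) = 1/(1 − (-26)) = 1/27. Expand this rational in ℤ_13: compute digits iteratively via d_i = x_i mod 13, x_{i+1} = (x_i − d_i)/13. The first 5 digits are (1, 11, 3, 5, 2).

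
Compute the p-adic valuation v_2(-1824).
v_2(-1824) = 5

v_2(n) is the largest exponent k such that 2^k divides n. Factor out: -1824 = -2^5 · 57. (Sign doesn't affect v_p.) So v_2(-1824) = 5.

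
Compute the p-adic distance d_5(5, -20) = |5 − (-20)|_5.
d_5(5, -20) = 1/25

Step 1 — x − y = 5 − (-20) = 25. Step 2 — v_5(25) = 2 (factor: 25 = (5^2 · 1); the sign does not affect v_p). Step 3 — |x − y|_5 = 5^{-2} = 1/25.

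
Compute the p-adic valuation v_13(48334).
v_13(48334) = 3

v_13(n) is the largest exponent k such that 13^k divides n. Factor out: 48334 = 13^3 · 22. (Sign doesn't affect v_p.) So v_13(48334) = 3.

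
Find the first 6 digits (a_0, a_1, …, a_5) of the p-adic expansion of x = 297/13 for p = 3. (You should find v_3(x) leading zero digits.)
(a_0, …, a_5) = (0, 0, 0, 2, 1, 0)

v_3(297/13) = 3, so a_0 = ... = a_2 = 0. Factor out: x = 3^3 · u with u = 11/13 a unit in ℤ_3. Expand u iteratively via a_{v+i} = u_i mod 3, u_{i+1} = (u_i − a_{v+i})/3:
  u_0 = 11/13;  a_3 = 2;  u_1 = (u_0 − 2)/3 = -5/13
  u_1 = -5/13;  a_4 = 1;  u_2 = (u_1 − 1)/3 = -6/13
  u_2 = -6/13;  a_5 = 0;  u_3 = (u_2 − 0)/3 = -2/13
Digits: (0, 0, 0, 2, 1, 0).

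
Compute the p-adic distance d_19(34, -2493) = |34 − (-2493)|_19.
d_19(34, -2493) = 1/361

Step 1 — x − y = 34 − (-2493) = 2527. Step 2 — v_19(2527) = 2 (factor: 2527 = (19^2 · 7); the sign does not affect v_p). Step 3 — |x − y|_19 = 19^{-2} = 1/361.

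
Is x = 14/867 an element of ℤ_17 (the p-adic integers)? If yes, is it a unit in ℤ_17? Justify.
x ∉ ℤ_17 (v_17(x) = -2 < 0)

ℤ_17 = {x ∈ ℚ_17 : v_17(x) ≥ 0} and ℤ_17^× = {x ∈ ℤ_17 : v_17(x) = 0}. Here v_17(14/867) = v_17(num) − v_17(den) = -2; compare against these criteria.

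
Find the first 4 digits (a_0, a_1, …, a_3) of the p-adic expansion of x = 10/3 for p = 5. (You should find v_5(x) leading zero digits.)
(a_0, …, a_3) = (0, 4, 1, 3)

v_5(10/3) = 1, so a_0 = ... = a_0 = 0. Factor out: x = 5^1 · u with u = 2/3 a unit in ℤ_5. Expand u iteratively via a_{v+i} = u_i mod 5, u_{i+1} = (u_i − a_{v+i})/5:
  u_0 = 2/3;  a_1 = 4;  u_1 = (u_0 − 4)/5 = -2/3
  u_1 = -2/3;  a_2 = 1;  u_2 = (u_1 − 1)/5 = -1/3
  u_2 = -1/3;  a_3 = 3;  u_3 = (u_2 − 3)/5 = -2/3
Digits: (0, 4, 1, 3).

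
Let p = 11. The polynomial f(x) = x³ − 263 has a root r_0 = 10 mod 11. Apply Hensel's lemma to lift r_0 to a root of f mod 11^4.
r_3 = 6500 (mod 14641)

Hensel: r_{i+1} = r_i − f(r_i)/f′(r_i) mod 11^{i+2}, where f′(x) = 3x². Iterate:
  r_0 = 10 (mod 11)
  r_1 = 87 (mod 121)
  r_2 = 1176 (mod 1331)
  r_3 = 6500 (mod 14641)
Final: r = 6500 with f(r) ≡ 0 mod 11^4.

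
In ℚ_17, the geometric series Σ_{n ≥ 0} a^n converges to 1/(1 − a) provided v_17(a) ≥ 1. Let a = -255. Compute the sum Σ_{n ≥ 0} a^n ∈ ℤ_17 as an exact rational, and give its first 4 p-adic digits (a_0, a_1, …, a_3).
Σ a^n = 1/(1 − a) = 1/256;  first 4 digits = (1, 2, 3, 4)

v_17(a) = 1 ≥ 1, so the series converges in ℤ_17 to 1/(1 − a) = 1/(1 − (-255)) = 1/256. Expand this rational in ℤ_17: compute digits iteratively via d_i = x_i mod 17, x_{i+1} = (x_i − d_i)/17. The first 4 digits are (1, 2, 3, 4).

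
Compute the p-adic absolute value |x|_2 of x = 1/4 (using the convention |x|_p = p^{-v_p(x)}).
|1/4|_2 = 4

Step 1 — compute v_2(x) by factoring powers of 2 out of the numerator and denominator: v_2(1/4) = -2. Step 2 — apply |x|_p = p^{-v_p(x)} = 2^{2} = 4.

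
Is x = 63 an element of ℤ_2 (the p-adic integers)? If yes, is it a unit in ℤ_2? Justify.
x ∈ ℤ_2^× (unit); v_2(x) = 0

ℤ_2 = {x ∈ ℚ_2 : v_2(x) ≥ 0} and ℤ_2^× = {x ∈ ℤ_2 : v_2(x) = 0}. Here v_2(63) = v_2(num) − v_2(den) = 0; compare against these criteria.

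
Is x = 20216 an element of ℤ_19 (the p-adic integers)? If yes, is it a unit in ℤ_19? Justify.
x ∈ ℤ_19 but not a unit; v_19(x) = 2 > 0

ℤ_19 = {x ∈ ℚ_19 : v_19(x) ≥ 0} and ℤ_19^× = {x ∈ ℤ_19 : v_19(x) = 0}. Here v_19(20216) = v_19(num) − v_19(den) = 2; compare against these criteria.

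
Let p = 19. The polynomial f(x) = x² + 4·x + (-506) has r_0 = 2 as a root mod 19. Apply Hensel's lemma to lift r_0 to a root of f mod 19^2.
r_1 = 154 (mod 361)

Hensel: r_{i+1} = r_i − f(r_i)·(f′(r_i))^{-1} mod 19^{i+2}, f′(x) = 2x + 4. Iterate:
  r_0 = 2 (mod 19)
  r_1 = 154 (mod 361)
Final: r = 154 satisfies f(r) ≡ 0 mod 19^2.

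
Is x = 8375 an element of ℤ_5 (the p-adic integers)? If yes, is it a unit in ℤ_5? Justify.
x ∈ ℤ_5 but not a unit; v_5(x) = 3 > 0

ℤ_5 = {x ∈ ℚ_5 : v_5(x) ≥ 0} and ℤ_5^× = {x ∈ ℤ_5 : v_5(x) = 0}. Here v_5(8375) = v_5(num) − v_5(den) = 3; compare against these criteria.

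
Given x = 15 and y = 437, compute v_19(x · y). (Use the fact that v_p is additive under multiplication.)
v_19(6555) = 1

v_p(x) = 0 (factor: 15 = 19^0 · 15); v_p(y) = 1 (factor: 437 = 19^1 · 23). Additivity: v_p(xy) = v_p(x) + v_p(y) = 0 + 1 = 1. (Direct check: xy = 6555 = 19^1 · (345).)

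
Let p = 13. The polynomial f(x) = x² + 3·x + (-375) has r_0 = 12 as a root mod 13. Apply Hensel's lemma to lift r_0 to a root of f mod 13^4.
r_3 = 5446 (mod 28561)

Hensel: r_{i+1} = r_i − f(r_i)·(f′(r_i))^{-1} mod 13^{i+2}, f′(x) = 2x + 3. Iterate:
  r_0 = 12 (mod 13)
  r_1 = 38 (mod 169)
  r_2 = 1052 (mod 2197)
  r_3 = 5446 (mod 28561)
Final: r = 5446 satisfies f(r) ≡ 0 mod 13^4.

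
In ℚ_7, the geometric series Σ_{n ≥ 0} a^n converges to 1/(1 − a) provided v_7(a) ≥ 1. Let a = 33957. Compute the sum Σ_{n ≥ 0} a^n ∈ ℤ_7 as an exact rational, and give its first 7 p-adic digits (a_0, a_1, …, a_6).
Σ a^n = 1/(1 − a) = -1/33956;  first 7 digits = (1, 0, 0, 1, 0, 2, 1)

v_7(a) = 3 ≥ 1, so the series converges in ℤ_7 to 1/(1 − a) = 1/(1 − 33957) = -1/33956. Expand this rational in ℤ_7: compute digits iteratively via d_i = x_i mod 7, x_{i+1} = (x_i − d_i)/7. The first 7 digits are (1, 0, 0, 1, 0, 2, 1).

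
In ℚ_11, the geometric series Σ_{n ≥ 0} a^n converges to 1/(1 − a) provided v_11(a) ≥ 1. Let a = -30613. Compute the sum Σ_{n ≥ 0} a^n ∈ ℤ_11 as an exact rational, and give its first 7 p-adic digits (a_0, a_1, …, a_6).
Σ a^n = 1/(1 − a) = 1/30614;  first 7 digits = (1, 0, 0, 10, 8, 10, 0)

v_11(a) = 3 ≥ 1, so the series converges in ℤ_11 to 1/(1 − a) = 1/(1 − (-30613)) = 1/30614. Expand this rational in ℤ_11: compute digits iteratively via d_i = x_i mod 11, x_{i+1} = (x_i − d_i)/11. The first 7 digits are (1, 0, 0, 10, 8, 10, 0).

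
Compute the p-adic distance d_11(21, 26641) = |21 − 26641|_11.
d_11(21, 26641) = 1/1331

Step 1 — x − y = 21 − 26641 = -26620. Step 2 — v_11(-26620) = 3 (factor: -26620 = −(11^3 · 20); the sign does not affect v_p). Step 3 — |x − y|_11 = 11^{-3} = 1/1331.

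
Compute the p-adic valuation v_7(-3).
v_7(-3) = 0

v_7(n) is the largest exponent k such that 7^k divides n. Factor out: -3 = -7^0 · 3. (Sign doesn't affect v_p.) So v_7(-3) = 0.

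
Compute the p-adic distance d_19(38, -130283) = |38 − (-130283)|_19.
d_19(38, -130283) = 1/130321

Step 1 — x − y = 38 − (-130283) = 130321. Step 2 — v_19(130321) = 4 (factor: 130321 = (19^4 · 1); the sign does not affect v_p). Step 3 — |x − y|_19 = 19^{-4} = 1/130321.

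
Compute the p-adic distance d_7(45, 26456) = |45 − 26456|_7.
d_7(45, 26456) = 1/2401

Step 1 — x − y = 45 − 26456 = -26411. Step 2 — v_7(-26411) = 4 (factor: -26411 = −(7^4 · 11); the sign does not affect v_p). Step 3 — |x − y|_7 = 7^{-4} = 1/2401.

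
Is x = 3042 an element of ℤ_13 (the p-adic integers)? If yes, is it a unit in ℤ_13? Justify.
x ∈ ℤ_13 but not a unit; v_13(x) = 2 > 0

ℤ_13 = {x ∈ ℚ_13 : v_13(x) ≥ 0} and ℤ_13^× = {x ∈ ℤ_13 : v_13(x) = 0}. Here v_13(3042) = v_13(num) − v_13(den) = 2; compare against these criteria.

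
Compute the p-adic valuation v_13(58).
v_13(58) = 0

v_13(n) is the largest exponent k such that 13^k divides n. Factor out: 58 = 13^0 · 58. (Sign doesn't affect v_p.) So v_13(58) = 0.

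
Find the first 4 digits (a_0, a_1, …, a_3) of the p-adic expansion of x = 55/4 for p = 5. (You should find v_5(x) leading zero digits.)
(a_0, …, a_3) = (0, 4, 1, 1)

v_5(55/4) = 1, so a_0 = ... = a_0 = 0. Factor out: x = 5^1 · u with u = 11/4 a unit in ℤ_5. Expand u iteratively via a_{v+i} = u_i mod 5, u_{i+1} = (u_i − a_{v+i})/5:
  u_0 = 11/4;  a_1 = 4;  u_1 = (u_0 − 4)/5 = -1/4
  u_1 = -1/4;  a_2 = 1;  u_2 = (u_1 − 1)/5 = -1/4
  u_2 = -1/4;  a_3 = 1;  u_3 = (u_2 − 1)/5 = -1/4
Digits: (0, 4, 1, 1).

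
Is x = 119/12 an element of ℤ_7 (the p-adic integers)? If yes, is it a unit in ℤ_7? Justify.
x ∈ ℤ_7 but not a unit; v_7(x) = 1 > 0

ℤ_7 = {x ∈ ℚ_7 : v_7(x) ≥ 0} and ℤ_7^× = {x ∈ ℤ_7 : v_7(x) = 0}. Here v_7(119/12) = v_7(num) − v_7(den) = 1; compare against these criteria.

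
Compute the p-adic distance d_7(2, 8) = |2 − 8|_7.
d_7(2, 8) = 1

Step 1 — x − y = 2 − 8 = -6. Step 2 — v_7(-6) = 0 (factor: -6 = −(7^0 · 6); the sign does not affect v_p). Step 3 — |x − y|_7 = 7^{0} = 1.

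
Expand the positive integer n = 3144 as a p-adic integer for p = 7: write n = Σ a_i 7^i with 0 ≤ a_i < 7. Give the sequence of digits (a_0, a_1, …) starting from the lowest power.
(a_0, a_1, …) = (1, 1, 1, 2, 1)

Repeated division by 7 gives the digits low-to-high: 3144 = 1 + 1·7^1 + 1·7^2 + 2·7^3 + 1·7^4. Digit sequence: (1, 1, 1, 2, 1).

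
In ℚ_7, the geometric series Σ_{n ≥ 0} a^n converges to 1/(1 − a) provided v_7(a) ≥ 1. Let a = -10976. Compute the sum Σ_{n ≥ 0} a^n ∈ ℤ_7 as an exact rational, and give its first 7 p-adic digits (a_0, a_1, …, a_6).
Σ a^n = 1/(1 − a) = 1/10977;  first 7 digits = (1, 0, 0, 3, 2, 6, 1)

v_7(a) = 3 ≥ 1, so the series converges in ℤ_7 to 1/(1 − a) = 1/(1 − (-10976)) = 1/10977. Expand this rational in ℤ_7: compute digits iteratively via d_i = x_i mod 7, x_{i+1} = (x_i − d_i)/7. The first 7 digits are (1, 0, 0, 3, 2, 6, 1).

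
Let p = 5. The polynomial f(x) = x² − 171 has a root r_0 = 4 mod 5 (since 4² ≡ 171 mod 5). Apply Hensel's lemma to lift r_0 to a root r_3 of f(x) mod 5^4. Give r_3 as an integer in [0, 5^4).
r_3 = 214 (mod 625)

Hensel's recurrence: r_{i+1} = r_i − f(r_i)·(f′(r_i))^{-1} mod 5^{i+2}, with f′(x) = 2x. Iterate:
  r_0 = 4 (mod 5)
  r_1 = 14 (mod 25)
  r_2 = 89 (mod 125)
  r_3 = 214 (mod 625)
Final: r_3 = 214, and one checks f(r_3) ≡ 0 mod 5^4.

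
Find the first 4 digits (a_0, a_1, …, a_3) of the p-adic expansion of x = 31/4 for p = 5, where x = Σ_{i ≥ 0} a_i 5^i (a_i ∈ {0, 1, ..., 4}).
(a_0, …, a_3) = (4, 2, 1, 1)

v_5(31/4) = 0 (numerator and denominator both coprime to 5), so x ∈ ℤ_5^×. Compute digits iteratively via a_i = x_i mod 5, x_{i+1} = (x_i − a_i)/5, with x_0 = x:
  x_0 = 31/4;  a_0 = 4;  x_1 = (x_0 − 4)/5 = 3/4
  x_1 = 3/4;  a_1 = 2;  x_2 = (x_1 − 2)/5 = -1/4
  x_2 = -1/4;  a_2 = 1;  x_3 = (x_2 − 1)/5 = -1/4
  x_3 = -1/4;  a_3 = 1;  x_4 = (x_3 − 1)/5 = -1/4
Digits: (4, 2, 1, 1).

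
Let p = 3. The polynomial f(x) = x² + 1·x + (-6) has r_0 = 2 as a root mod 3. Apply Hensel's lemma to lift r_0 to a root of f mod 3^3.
r_2 = 2 (mod 27)

Hensel: r_{i+1} = r_i − f(r_i)·(f′(r_i))^{-1} mod 3^{i+2}, f′(x) = 2x + 1. Iterate:
  r_0 = 2 (mod 3)
  r_1 = 2 (mod 9)
  r_2 = 2 (mod 27)
Final: r = 2 satisfies f(r) ≡ 0 mod 3^3.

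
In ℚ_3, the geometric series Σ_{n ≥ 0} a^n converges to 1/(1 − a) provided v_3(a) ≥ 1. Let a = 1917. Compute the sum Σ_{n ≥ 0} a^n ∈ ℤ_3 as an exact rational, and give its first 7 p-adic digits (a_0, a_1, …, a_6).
Σ a^n = 1/(1 − a) = -1/1916;  first 7 digits = (1, 0, 0, 2, 2, 1, 0)

v_3(a) = 3 ≥ 1, so the series converges in ℤ_3 to 1/(1 − a) = 1/(1 − 1917) = -1/1916. Expand this rational in ℤ_3: compute digits iteratively via d_i = x_i mod 3, x_{i+1} = (x_i − d_i)/3. The first 7 digits are (1, 0, 0, 2, 2, 1, 0).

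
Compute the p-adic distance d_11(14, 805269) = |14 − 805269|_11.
d_11(14, 805269) = 1/161051

Step 1 — x − y = 14 − 805269 = -805255. Step 2 — v_11(-805255) = 5 (factor: -805255 = −(11^5 · 5); the sign does not affect v_p). Step 3 — |x − y|_11 = 11^{-5} = 1/161051.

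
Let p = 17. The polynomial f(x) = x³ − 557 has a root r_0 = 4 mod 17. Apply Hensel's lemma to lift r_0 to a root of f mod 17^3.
r_2 = 803 (mod 4913)

Hensel: r_{i+1} = r_i − f(r_i)/f′(r_i) mod 17^{i+2}, where f′(x) = 3x². Iterate:
  r_0 = 4 (mod 17)
  r_1 = 225 (mod 289)
  r_2 = 803 (mod 4913)
Final: r = 803 with f(r) ≡ 0 mod 17^3.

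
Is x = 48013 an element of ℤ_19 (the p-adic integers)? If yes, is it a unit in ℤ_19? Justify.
x ∈ ℤ_19 but not a unit; v_19(x) = 3 > 0

ℤ_19 = {x ∈ ℚ_19 : v_19(x) ≥ 0} and ℤ_19^× = {x ∈ ℤ_19 : v_19(x) = 0}. Here v_19(48013) = v_19(num) − v_19(den) = 3; compare against these criteria.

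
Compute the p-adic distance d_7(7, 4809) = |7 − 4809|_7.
d_7(7, 4809) = 1/2401

Step 1 — x − y = 7 − 4809 = -4802. Step 2 — v_7(-4802) = 4 (factor: -4802 = −(7^4 · 2); the sign does not affect v_p). Step 3 — |x − y|_7 = 7^{-4} = 1/2401.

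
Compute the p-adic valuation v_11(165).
v_11(165) = 1

v_11(n) is the largest exponent k such that 11^k divides n. Factor out: 165 = 11^1 · 15. (Sign doesn't affect v_p.) So v_11(165) = 1.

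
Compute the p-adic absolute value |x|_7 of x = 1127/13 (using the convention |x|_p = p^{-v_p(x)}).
|1127/13|_7 = 1/49

Step 1 — compute v_7(x) by factoring powers of 7 out of the numerator and denominator: v_7(1127/13) = 2. Step 2 — apply |x|_p = p^{-v_p(x)} = 7^{-2} = 1/49.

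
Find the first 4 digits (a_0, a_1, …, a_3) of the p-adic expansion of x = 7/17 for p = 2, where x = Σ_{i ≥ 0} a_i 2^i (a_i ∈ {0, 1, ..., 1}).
(a_0, …, a_3) = (1, 1, 1, 0)

v_2(7/17) = 0 (numerator and denominator both coprime to 2), so x ∈ ℤ_2^×. Compute digits iteratively via a_i = x_i mod 2, x_{i+1} = (x_i − a_i)/2, with x_0 = x:
  x_0 = 7/17;  a_0 = 1;  x_1 = (x_0 − 1)/2 = -5/17
  x_1 = -5/17;  a_1 = 1;  x_2 = (x_1 − 1)/2 = -11/17
  x_2 = -11/17;  a_2 = 1;  x_3 = (x_2 − 1)/2 = -14/17
  x_3 = -14/17;  a_3 = 0;  x_4 = (x_3 − 0)/2 = -7/17
Digits: (1, 1, 1, 0).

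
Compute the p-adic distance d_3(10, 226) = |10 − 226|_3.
d_3(10, 226) = 1/27

Step 1 — x − y = 10 − 226 = -216. Step 2 — v_3(-216) = 3 (factor: -216 = −(3^3 · 8); the sign does not affect v_p). Step 3 — |x − y|_3 = 3^{-3} = 1/27.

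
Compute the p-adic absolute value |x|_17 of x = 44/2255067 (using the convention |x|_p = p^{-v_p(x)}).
|44/2255067|_17 = 83521

Step 1 — compute v_17(x) by factoring powers of 17 out of the numerator and denominator: v_17(44/2255067) = -4. Step 2 — apply |x|_p = p^{-v_p(x)} = 17^{4} = 83521.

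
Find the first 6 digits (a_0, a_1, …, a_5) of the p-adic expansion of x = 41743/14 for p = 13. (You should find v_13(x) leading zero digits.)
(a_0, …, a_5) = (0, 0, 0, 6, 8, 4)

v_13(41743/14) = 3, so a_0 = ... = a_2 = 0. Factor out: x = 13^3 · u with u = 19/14 a unit in ℤ_13. Expand u iteratively via a_{v+i} = u_i mod 13, u_{i+1} = (u_i − a_{v+i})/13:
  u_0 = 19/14;  a_3 = 6;  u_1 = (u_0 − 6)/13 = -5/14
  u_1 = -5/14;  a_4 = 8;  u_2 = (u_1 − 8)/13 = -9/14
  u_2 = -9/14;  a_5 = 4;  u_3 = (u_2 − 4)/13 = -5/14
Digits: (0, 0, 0, 6, 8, 4).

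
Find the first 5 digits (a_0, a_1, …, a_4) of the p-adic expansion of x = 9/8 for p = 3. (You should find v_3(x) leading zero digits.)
(a_0, …, a_4) = (0, 0, 2, 2, 1)

v_3(9/8) = 2, so a_0 = ... = a_1 = 0. Factor out: x = 3^2 · u with u = 1/8 a unit in ℤ_3. Expand u iteratively via a_{v+i} = u_i mod 3, u_{i+1} = (u_i − a_{v+i})/3:
  u_0 = 1/8;  a_2 = 2;  u_1 = (u_0 − 2)/3 = -5/8
  u_1 = -5/8;  a_3 = 2;  u_2 = (u_1 − 2)/3 = -7/8
  u_2 = -7/8;  a_4 = 1;  u_3 = (u_2 − 1)/3 = -5/8
Digits: (0, 0, 2, 2, 1).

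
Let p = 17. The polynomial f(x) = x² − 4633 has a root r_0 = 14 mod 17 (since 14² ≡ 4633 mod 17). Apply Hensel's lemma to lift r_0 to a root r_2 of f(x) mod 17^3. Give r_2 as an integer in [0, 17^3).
r_2 = 864 (mod 4913)

Hensel's recurrence: r_{i+1} = r_i − f(r_i)·(f′(r_i))^{-1} mod 17^{i+2}, with f′(x) = 2x. Iterate:
  r_0 = 14 (mod 17)
  r_1 = 286 (mod 289)
  r_2 = 864 (mod 4913)
Final: r_2 = 864, and one checks f(r_2) ≡ 0 mod 17^3.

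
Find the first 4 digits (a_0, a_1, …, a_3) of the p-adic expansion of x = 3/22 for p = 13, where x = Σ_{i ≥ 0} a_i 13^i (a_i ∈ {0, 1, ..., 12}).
(a_0, …, a_3) = (9, 7, 0, 10)

v_13(3/22) = 0 (numerator and denominator both coprime to 13), so x ∈ ℤ_13^×. Compute digits iteratively via a_i = x_i mod 13, x_{i+1} = (x_i − a_i)/13, with x_0 = x:
  x_0 = 3/22;  a_0 = 9;  x_1 = (x_0 − 9)/13 = -15/22
  x_1 = -15/22;  a_1 = 7;  x_2 = (x_1 − 7)/13 = -13/22
  x_2 = -13/22;  a_2 = 0;  x_3 = (x_2 − 0)/13 = -1/22
  x_3 = -1/22;  a_3 = 10;  x_4 = (x_3 − 10)/13 = -17/22
Digits: (9, 7, 0, 10).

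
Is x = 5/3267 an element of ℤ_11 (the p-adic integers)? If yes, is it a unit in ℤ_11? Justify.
x ∉ ℤ_11 (v_11(x) = -2 < 0)

ℤ_11 = {x ∈ ℚ_11 : v_11(x) ≥ 0} and ℤ_11^× = {x ∈ ℤ_11 : v_11(x) = 0}. Here v_11(5/3267) = v_11(num) − v_11(den) = -2; compare against these criteria.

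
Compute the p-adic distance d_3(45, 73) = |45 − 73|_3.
d_3(45, 73) = 1

Step 1 — x − y = 45 − 73 = -28. Step 2 — v_3(-28) = 0 (factor: -28 = −(3^0 · 28); the sign does not affect v_p). Step 3 — |x − y|_3 = 3^{0} = 1.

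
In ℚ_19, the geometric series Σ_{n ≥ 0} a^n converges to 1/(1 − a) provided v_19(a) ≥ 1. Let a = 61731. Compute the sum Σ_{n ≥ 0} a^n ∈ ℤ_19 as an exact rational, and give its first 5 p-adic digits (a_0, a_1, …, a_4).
Σ a^n = 1/(1 − a) = -1/61730;  first 5 digits = (1, 0, 0, 9, 0)

v_19(a) = 3 ≥ 1, so the series converges in ℤ_19 to 1/(1 − a) = 1/(1 − 61731) = -1/61730. Expand this rational in ℤ_19: compute digits iteratively via d_i = x_i mod 19, x_{i+1} = (x_i − d_i)/19. The first 5 digits are (1, 0, 0, 9, 0).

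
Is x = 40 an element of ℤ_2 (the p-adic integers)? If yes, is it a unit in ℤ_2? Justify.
x ∈ ℤ_2 but not a unit; v_2(x) = 3 > 0

ℤ_2 = {x ∈ ℚ_2 : v_2(x) ≥ 0} and ℤ_2^× = {x ∈ ℤ_2 : v_2(x) = 0}. Here v_2(40) = v_2(num) − v_2(den) = 3; compare against these criteria.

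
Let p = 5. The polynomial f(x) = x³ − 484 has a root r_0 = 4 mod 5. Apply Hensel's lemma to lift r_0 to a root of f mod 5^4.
r_3 = 394 (mod 625)

Hensel: r_{i+1} = r_i − f(r_i)/f′(r_i) mod 5^{i+2}, where f′(x) = 3x². Iterate:
  r_0 = 4 (mod 5)
  r_1 = 19 (mod 25)
  r_2 = 19 (mod 125)
  r_3 = 394 (mod 625)
Final: r = 394 with f(r) ≡ 0 mod 5^4.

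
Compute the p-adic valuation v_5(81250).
v_5(81250) = 5

v_5(n) is the largest exponent k such that 5^k divides n. Factor out: 81250 = 5^5 · 26. (Sign doesn't affect v_p.) So v_5(81250) = 5.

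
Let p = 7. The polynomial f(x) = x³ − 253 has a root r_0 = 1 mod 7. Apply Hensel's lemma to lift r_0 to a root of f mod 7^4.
r_3 = 1261 (mod 2401)

Hensel: r_{i+1} = r_i − f(r_i)/f′(r_i) mod 7^{i+2}, where f′(x) = 3x². Iterate:
  r_0 = 1 (mod 7)
  r_1 = 36 (mod 49)
  r_2 = 232 (mod 343)
  r_3 = 1261 (mod 2401)
Final: r = 1261 with f(r) ≡ 0 mod 7^4.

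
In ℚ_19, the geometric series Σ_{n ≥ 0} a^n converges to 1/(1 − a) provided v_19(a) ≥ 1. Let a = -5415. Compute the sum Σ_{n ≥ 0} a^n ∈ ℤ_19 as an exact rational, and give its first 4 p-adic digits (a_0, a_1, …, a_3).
Σ a^n = 1/(1 − a) = 1/5416;  first 4 digits = (1, 0, 4, 18)

v_19(a) = 2 ≥ 1, so the series converges in ℤ_19 to 1/(1 − a) = 1/(1 − (-5415)) = 1/5416. Expand this rational in ℤ_19: compute digits iteratively via d_i = x_i mod 19, x_{i+1} = (x_i − d_i)/19. The first 4 digits are (1, 0, 4, 18).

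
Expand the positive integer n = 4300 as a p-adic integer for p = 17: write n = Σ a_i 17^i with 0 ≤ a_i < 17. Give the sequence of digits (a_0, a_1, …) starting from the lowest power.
(a_0, a_1, …) = (16, 14, 14)

Repeated division by 17 gives the digits low-to-high: 4300 = 16 + 14·17^1 + 14·17^2. Digit sequence: (16, 14, 14).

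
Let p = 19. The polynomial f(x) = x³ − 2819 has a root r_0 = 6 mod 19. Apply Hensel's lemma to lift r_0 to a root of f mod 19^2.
r_1 = 234 (mod 361)

Hensel: r_{i+1} = r_i − f(r_i)/f′(r_i) mod 19^{i+2}, where f′(x) = 3x². Iterate:
  r_0 = 6 (mod 19)
  r_1 = 234 (mod 361)
Final: r = 234 with f(r) ≡ 0 mod 19^2.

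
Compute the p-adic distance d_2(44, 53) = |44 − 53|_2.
d_2(44, 53) = 1

Step 1 — x − y = 44 − 53 = -9. Step 2 — v_2(-9) = 0 (factor: -9 = −(2^0 · 9); the sign does not affect v_p). Step 3 — |x − y|_2 = 2^{0} = 1.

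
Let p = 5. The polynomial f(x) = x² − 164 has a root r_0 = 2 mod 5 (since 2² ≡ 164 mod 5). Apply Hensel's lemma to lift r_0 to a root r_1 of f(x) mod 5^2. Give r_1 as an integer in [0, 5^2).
r_1 = 17 (mod 25)

Hensel's recurrence: r_{i+1} = r_i − f(r_i)·(f′(r_i))^{-1} mod 5^{i+2}, with f′(x) = 2x. Iterate:
  r_0 = 2 (mod 5)
  r_1 = 17 (mod 25)
Final: r_1 = 17, and one checks f(r_1) ≡ 0 mod 5^2.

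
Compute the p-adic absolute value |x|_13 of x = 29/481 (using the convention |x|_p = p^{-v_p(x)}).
|29/481|_13 = 13

Step 1 — compute v_13(x) by factoring powers of 13 out of the numerator and denominator: v_13(29/481) = -1. Step 2 — apply |x|_p = p^{-v_p(x)} = 13^{1} = 13.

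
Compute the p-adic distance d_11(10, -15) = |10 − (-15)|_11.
d_11(10, -15) = 1

Step 1 — x − y = 10 − (-15) = 25. Step 2 — v_11(25) = 0 (factor: 25 = (11^0 · 25); the sign does not affect v_p). Step 3 — |x − y|_11 = 11^{0} = 1.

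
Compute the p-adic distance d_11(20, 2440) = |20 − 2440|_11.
d_11(20, 2440) = 1/121

Step 1 — x − y = 20 − 2440 = -2420. Step 2 — v_11(-2420) = 2 (factor: -2420 = −(11^2 · 20); the sign does not affect v_p). Step 3 — |x − y|_11 = 11^{-2} = 1/121.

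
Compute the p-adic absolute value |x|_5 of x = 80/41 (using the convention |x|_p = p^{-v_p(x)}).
|80/41|_5 = 1/5

Step 1 — compute v_5(x) by factoring powers of 5 out of the numerator and denominator: v_5(80/41) = 1. Step 2 — apply |x|_p = p^{-v_p(x)} = 5^{-1} = 1/5.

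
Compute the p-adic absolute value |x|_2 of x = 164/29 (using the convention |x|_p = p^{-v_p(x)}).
|164/29|_2 = 1/4

Step 1 — compute v_2(x) by factoring powers of 2 out of the numerator and denominator: v_2(164/29) = 2. Step 2 — apply |x|_p = p^{-v_p(x)} = 2^{-2} = 1/4.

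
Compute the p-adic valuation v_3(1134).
v_3(1134) = 4

v_3(n) is the largest exponent k such that 3^k divides n. Factor out: 1134 = 3^4 · 14. (Sign doesn't affect v_p.) So v_3(1134) = 4.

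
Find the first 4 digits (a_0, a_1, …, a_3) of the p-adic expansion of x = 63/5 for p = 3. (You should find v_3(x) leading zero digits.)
(a_0, …, a_3) = (0, 0, 2, 1)

v_3(63/5) = 2, so a_0 = ... = a_1 = 0. Factor out: x = 3^2 · u with u = 7/5 a unit in ℤ_3. Expand u iteratively via a_{v+i} = u_i mod 3, u_{i+1} = (u_i − a_{v+i})/3:
  u_0 = 7/5;  a_2 = 2;  u_1 = (u_0 − 2)/3 = -1/5
  u_1 = -1/5;  a_3 = 1;  u_2 = (u_1 − 1)/3 = -2/5
Digits: (0, 0, 2, 1).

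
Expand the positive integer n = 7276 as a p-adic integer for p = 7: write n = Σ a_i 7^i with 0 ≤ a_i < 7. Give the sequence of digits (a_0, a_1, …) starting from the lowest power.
(a_0, a_1, …) = (3, 3, 1, 0, 3)

Repeated division by 7 gives the digits low-to-high: 7276 = 3 + 3·7^1 + 1·7^2 + 3·7^4. Digit sequence: (3, 3, 1, 0, 3).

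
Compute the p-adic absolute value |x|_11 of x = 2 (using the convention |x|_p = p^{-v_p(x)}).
|2|_11 = 1

Step 1 — compute v_11(x) by factoring powers of 11 out of the numerator and denominator: v_11(2) = 0. Step 2 — apply |x|_p = p^{-v_p(x)} = 11^{0} = 1.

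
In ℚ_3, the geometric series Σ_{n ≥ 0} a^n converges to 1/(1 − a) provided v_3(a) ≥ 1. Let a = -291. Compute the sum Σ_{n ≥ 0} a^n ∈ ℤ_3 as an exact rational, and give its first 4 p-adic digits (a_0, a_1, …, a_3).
Σ a^n = 1/(1 − a) = 1/292;  first 4 digits = (1, 2, 1, 1)

v_3(a) = 1 ≥ 1, so the series converges in ℤ_3 to 1/(1 − a) = 1/(1 − (-291)) = 1/292. Expand this rational in ℤ_3: compute digits iteratively via d_i = x_i mod 3, x_{i+1} = (x_i − d_i)/3. The first 4 digits are (1, 2, 1, 1).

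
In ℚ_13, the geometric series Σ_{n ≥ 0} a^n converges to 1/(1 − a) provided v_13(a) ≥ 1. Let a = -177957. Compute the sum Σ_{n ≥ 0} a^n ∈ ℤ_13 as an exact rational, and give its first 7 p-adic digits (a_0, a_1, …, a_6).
Σ a^n = 1/(1 − a) = 1/177958;  first 7 digits = (1, 0, 0, 10, 6, 12, 8)

v_13(a) = 3 ≥ 1, so the series converges in ℤ_13 to 1/(1 − a) = 1/(1 − (-177957)) = 1/177958. Expand this rational in ℤ_13: compute digits iteratively via d_i = x_i mod 13, x_{i+1} = (x_i − d_i)/13. The first 7 digits are (1, 0, 0, 10, 6, 12, 8).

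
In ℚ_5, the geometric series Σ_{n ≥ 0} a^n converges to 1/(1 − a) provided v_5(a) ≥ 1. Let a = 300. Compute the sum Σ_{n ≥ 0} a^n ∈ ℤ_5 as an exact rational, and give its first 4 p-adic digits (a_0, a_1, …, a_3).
Σ a^n = 1/(1 − a) = -1/299;  first 4 digits = (1, 0, 2, 2)

v_5(a) = 2 ≥ 1, so the series converges in ℤ_5 to 1/(1 − a) = 1/(1 − 300) = -1/299. Expand this rational in ℤ_5: compute digits iteratively via d_i = x_i mod 5, x_{i+1} = (x_i − d_i)/5. The first 4 digits are (1, 0, 2, 2).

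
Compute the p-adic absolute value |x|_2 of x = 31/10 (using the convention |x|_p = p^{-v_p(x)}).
|31/10|_2 = 2

Step 1 — compute v_2(x) by factoring powers of 2 out of the numerator and denominator: v_2(31/10) = -1. Step 2 — apply |x|_p = p^{-v_p(x)} = 2^{1} = 2.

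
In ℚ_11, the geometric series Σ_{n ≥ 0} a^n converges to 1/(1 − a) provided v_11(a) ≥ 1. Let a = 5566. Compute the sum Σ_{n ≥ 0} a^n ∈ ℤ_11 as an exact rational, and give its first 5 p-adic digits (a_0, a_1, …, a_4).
Σ a^n = 1/(1 − a) = -1/5565;  first 5 digits = (1, 0, 2, 4, 4)

v_11(a) = 2 ≥ 1, so the series converges in ℤ_11 to 1/(1 − a) = 1/(1 − 5566) = -1/5565. Expand this rational in ℤ_11: compute digits iteratively via d_i = x_i mod 11, x_{i+1} = (x_i − d_i)/11. The first 5 digits are (1, 0, 2, 4, 4).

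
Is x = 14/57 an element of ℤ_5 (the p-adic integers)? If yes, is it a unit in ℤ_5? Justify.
x ∈ ℤ_5^× (unit); v_5(x) = 0

ℤ_5 = {x ∈ ℚ_5 : v_5(x) ≥ 0} and ℤ_5^× = {x ∈ ℤ_5 : v_5(x) = 0}. Here v_5(14/57) = v_5(num) − v_5(den) = 0; compare against these criteria.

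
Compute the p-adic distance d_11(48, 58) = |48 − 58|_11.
d_11(48, 58) = 1

Step 1 — x − y = 48 − 58 = -10. Step 2 — v_11(-10) = 0 (factor: -10 = −(11^0 · 10); the sign does not affect v_p). Step 3 — |x − y|_11 = 11^{0} = 1.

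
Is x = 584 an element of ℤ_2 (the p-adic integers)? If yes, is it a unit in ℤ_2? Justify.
x ∈ ℤ_2 but not a unit; v_2(x) = 3 > 0

ℤ_2 = {x ∈ ℚ_2 : v_2(x) ≥ 0} and ℤ_2^× = {x ∈ ℤ_2 : v_2(x) = 0}. Here v_2(584) = v_2(num) − v_2(den) = 3; compare against these criteria.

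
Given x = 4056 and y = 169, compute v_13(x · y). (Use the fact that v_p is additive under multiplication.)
v_13(685464) = 4

v_p(x) = 2 (factor: 4056 = 13^2 · 24); v_p(y) = 2 (factor: 169 = 13^2 · 1). Additivity: v_p(xy) = v_p(x) + v_p(y) = 2 + 2 = 4. (Direct check: xy = 685464 = 13^4 · (24).)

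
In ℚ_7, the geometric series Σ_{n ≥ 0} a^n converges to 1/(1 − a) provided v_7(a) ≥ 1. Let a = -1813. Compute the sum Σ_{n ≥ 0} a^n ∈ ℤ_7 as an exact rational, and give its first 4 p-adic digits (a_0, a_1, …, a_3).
Σ a^n = 1/(1 − a) = 1/1814;  first 4 digits = (1, 0, 5, 1)

v_7(a) = 2 ≥ 1, so the series converges in ℤ_7 to 1/(1 − a) = 1/(1 − (-1813)) = 1/1814. Expand this rational in ℤ_7: compute digits iteratively via d_i = x_i mod 7, x_{i+1} = (x_i − d_i)/7. The first 4 digits are (1, 0, 5, 1).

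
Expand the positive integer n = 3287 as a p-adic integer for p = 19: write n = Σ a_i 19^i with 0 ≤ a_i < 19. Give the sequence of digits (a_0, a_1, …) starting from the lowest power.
(a_0, a_1, …) = (0, 2, 9)

Repeated division by 19 gives the digits low-to-high: 3287 = 2·19^1 + 9·19^2. Digit sequence: (0, 2, 9).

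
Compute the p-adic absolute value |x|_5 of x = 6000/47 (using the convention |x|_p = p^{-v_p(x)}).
|6000/47|_5 = 1/125

Step 1 — compute v_5(x) by factoring powers of 5 out of the numerator and denominator: v_5(6000/47) = 3. Step 2 — apply |x|_p = p^{-v_p(x)} = 5^{-3} = 1/125.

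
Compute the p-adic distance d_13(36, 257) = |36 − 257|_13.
d_13(36, 257) = 1/13

Step 1 — x − y = 36 − 257 = -221. Step 2 — v_13(-221) = 1 (factor: -221 = −(13^1 · 17); the sign does not affect v_p). Step 3 — |x − y|_13 = 13^{-1} = 1/13.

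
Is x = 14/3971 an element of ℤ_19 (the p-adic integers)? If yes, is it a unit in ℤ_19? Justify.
x ∉ ℤ_19 (v_19(x) = -2 < 0)

ℤ_19 = {x ∈ ℚ_19 : v_19(x) ≥ 0} and ℤ_19^× = {x ∈ ℤ_19 : v_19(x) = 0}. Here v_19(14/3971) = v_19(num) − v_19(den) = -2; compare against these criteria.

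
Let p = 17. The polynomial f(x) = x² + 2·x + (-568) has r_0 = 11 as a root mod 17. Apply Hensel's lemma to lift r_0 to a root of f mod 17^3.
r_2 = 1847 (mod 4913)

Hensel: r_{i+1} = r_i − f(r_i)·(f′(r_i))^{-1} mod 17^{i+2}, f′(x) = 2x + 2. Iterate:
  r_0 = 11 (mod 17)
  r_1 = 113 (mod 289)
  r_2 = 1847 (mod 4913)
Final: r = 1847 satisfies f(r) ≡ 0 mod 17^3.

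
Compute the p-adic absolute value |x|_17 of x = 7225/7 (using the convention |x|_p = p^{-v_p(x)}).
|7225/7|_17 = 1/289

Step 1 — compute v_17(x) by factoring powers of 17 out of the numerator and denominator: v_17(7225/7) = 2. Step 2 — apply |x|_p = p^{-v_p(x)} = 17^{-2} = 1/289.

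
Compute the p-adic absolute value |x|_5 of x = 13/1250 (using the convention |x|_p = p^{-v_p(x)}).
|13/1250|_5 = 625

Step 1 — compute v_5(x) by factoring powers of 5 out of the numerator and denominator: v_5(13/1250) = -4. Step 2 — apply |x|_p = p^{-v_p(x)} = 5^{4} = 625.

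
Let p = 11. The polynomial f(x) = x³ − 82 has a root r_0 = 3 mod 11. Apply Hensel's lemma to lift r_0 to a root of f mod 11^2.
r_1 = 14 (mod 121)

Hensel: r_{i+1} = r_i − f(r_i)/f′(r_i) mod 11^{i+2}, where f′(x) = 3x². Iterate:
  r_0 = 3 (mod 11)
  r_1 = 14 (mod 121)
Final: r = 14 with f(r) ≡ 0 mod 11^2.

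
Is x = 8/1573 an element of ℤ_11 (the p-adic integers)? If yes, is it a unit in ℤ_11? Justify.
x ∉ ℤ_11 (v_11(x) = -2 < 0)

ℤ_11 = {x ∈ ℚ_11 : v_11(x) ≥ 0} and ℤ_11^× = {x ∈ ℤ_11 : v_11(x) = 0}. Here v_11(8/1573) = v_11(num) − v_11(den) = -2; compare against these criteria.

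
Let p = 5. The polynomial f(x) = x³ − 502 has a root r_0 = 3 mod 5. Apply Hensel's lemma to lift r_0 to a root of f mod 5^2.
r_1 = 3 (mod 25)

Hensel: r_{i+1} = r_i − f(r_i)/f′(r_i) mod 5^{i+2}, where f′(x) = 3x². Iterate:
  r_0 = 3 (mod 5)
  r_1 = 3 (mod 25)
Final: r = 3 with f(r) ≡ 0 mod 5^2.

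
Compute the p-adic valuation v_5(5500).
v_5(5500) = 3

v_5(n) is the largest exponent k such that 5^k divides n. Factor out: 5500 = 5^3 · 44. (Sign doesn't affect v_p.) So v_5(5500) = 3.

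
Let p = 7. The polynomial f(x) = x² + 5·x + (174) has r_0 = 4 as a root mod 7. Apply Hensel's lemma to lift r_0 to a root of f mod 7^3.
r_2 = 263 (mod 343)

Hensel: r_{i+1} = r_i − f(r_i)·(f′(r_i))^{-1} mod 7^{i+2}, f′(x) = 2x + 5. Iterate:
  r_0 = 4 (mod 7)
  r_1 = 18 (mod 49)
  r_2 = 263 (mod 343)
Final: r = 263 satisfies f(r) ≡ 0 mod 7^3.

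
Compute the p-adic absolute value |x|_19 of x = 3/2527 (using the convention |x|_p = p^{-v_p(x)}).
|3/2527|_19 = 361

Step 1 — compute v_19(x) by factoring powers of 19 out of the numerator and denominator: v_19(3/2527) = -2. Step 2 — apply |x|_p = p^{-v_p(x)} = 19^{2} = 361.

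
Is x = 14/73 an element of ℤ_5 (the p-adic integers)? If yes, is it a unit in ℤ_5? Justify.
x ∈ ℤ_5^× (unit); v_5(x) = 0

ℤ_5 = {x ∈ ℚ_5 : v_5(x) ≥ 0} and ℤ_5^× = {x ∈ ℤ_5 : v_5(x) = 0}. Here v_5(14/73) = v_5(num) − v_5(den) = 0; compare against these criteria.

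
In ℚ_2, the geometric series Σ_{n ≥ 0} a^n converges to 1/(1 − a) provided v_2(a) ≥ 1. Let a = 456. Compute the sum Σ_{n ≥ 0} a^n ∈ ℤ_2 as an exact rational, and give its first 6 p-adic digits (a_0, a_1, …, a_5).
Σ a^n = 1/(1 − a) = -1/455;  first 6 digits = (1, 0, 0, 1, 0, 0)

v_2(a) = 3 ≥ 1, so the series converges in ℤ_2 to 1/(1 − a) = 1/(1 − 456) = -1/455. Expand this rational in ℤ_2: compute digits iteratively via d_i = x_i mod 2, x_{i+1} = (x_i − d_i)/2. The first 6 digits are (1, 0, 0, 1, 0, 0).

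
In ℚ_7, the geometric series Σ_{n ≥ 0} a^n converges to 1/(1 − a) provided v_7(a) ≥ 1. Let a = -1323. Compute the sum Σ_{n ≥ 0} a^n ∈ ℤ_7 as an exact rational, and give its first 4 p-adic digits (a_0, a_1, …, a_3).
Σ a^n = 1/(1 − a) = 1/1324;  first 4 digits = (1, 0, 1, 3)

v_7(a) = 2 ≥ 1, so the series converges in ℤ_7 to 1/(1 − a) = 1/(1 − (-1323)) = 1/1324. Expand this rational in ℤ_7: compute digits iteratively via d_i = x_i mod 7, x_{i+1} = (x_i − d_i)/7. The first 4 digits are (1, 0, 1, 3).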